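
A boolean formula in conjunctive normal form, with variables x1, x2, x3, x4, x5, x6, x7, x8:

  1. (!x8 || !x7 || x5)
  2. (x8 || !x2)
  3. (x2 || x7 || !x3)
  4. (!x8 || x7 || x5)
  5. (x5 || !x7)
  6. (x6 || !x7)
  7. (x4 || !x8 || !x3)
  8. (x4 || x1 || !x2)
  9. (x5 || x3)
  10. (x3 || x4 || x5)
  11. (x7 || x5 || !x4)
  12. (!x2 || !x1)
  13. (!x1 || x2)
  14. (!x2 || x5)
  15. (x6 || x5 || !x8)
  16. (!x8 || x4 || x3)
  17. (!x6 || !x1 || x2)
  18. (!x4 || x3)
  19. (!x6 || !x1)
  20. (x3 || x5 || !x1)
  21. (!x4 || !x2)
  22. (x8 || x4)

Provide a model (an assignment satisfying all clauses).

Pure literal: x5 appears only positively; assign x5 = True.
Try x1 = False.
Set x2 = False and propagate.
Branch on x3: take x3 = True.
  then x7 is forced to True.
  then x6 is forced to True.
The remaining clauses are satisfied by x4 = True, x8 = True.
Every clause has at least one true literal under this assignment.

x1 = False, x2 = False, x3 = True, x4 = True, x5 = True, x6 = True, x7 = True, x8 = True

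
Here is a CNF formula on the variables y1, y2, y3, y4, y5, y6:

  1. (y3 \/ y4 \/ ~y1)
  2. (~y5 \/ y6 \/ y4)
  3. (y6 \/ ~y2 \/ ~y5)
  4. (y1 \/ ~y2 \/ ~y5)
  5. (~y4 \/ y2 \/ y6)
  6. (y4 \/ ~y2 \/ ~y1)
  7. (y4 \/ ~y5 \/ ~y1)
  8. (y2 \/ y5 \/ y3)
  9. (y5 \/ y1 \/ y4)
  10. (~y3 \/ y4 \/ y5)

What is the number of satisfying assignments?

Split on y4, then y5.
  y4=T, y5=T: y3 free; 3 ways for (y1,y2,y6) × 2^1 = 6.
  y4=T, y5=F: y1 free; 5 ways for (y2,y3,y6) × 2^1 = 10.
  y4=F, y5=T: remaining (y1,y2,y3,y6) ∈ {(F,F,F,T); (F,F,T,T)} — 2.
  y4=F, y5=F: a clause becomes empty — 0.
Total: 6 + 10 + 2 + 0 = 18.

18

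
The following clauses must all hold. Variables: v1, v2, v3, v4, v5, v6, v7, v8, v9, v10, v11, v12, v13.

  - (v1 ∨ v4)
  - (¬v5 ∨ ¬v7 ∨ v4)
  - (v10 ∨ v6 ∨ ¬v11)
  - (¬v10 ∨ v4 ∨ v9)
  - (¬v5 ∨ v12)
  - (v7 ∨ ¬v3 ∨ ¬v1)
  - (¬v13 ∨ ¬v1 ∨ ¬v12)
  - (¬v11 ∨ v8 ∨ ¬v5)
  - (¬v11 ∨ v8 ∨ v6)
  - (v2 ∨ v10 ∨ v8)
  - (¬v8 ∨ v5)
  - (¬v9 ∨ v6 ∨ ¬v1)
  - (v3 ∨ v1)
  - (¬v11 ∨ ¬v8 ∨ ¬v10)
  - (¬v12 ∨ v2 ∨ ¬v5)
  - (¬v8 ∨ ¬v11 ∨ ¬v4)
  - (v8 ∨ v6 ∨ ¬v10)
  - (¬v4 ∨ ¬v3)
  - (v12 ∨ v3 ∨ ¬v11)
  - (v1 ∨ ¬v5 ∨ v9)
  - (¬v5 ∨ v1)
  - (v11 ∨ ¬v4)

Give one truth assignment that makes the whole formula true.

v1=True  v2=False  v3=True  v4=False  v5=False  v6=True  v7=True  v8=False  v9=True  v10=True  v11=True  v12=False  v13=True

v6 occurs only positively in the remaining clauses — set v6 = True.
Set v1 = True and propagate.
The remaining clauses are satisfied by v2 = False, v3 = True, v4 = False, v5 = False, v7 = True, v8 = False, v9 = True, v10 = True, v11 = True, v12 = False, v13 = True.
Every clause has at least one true literal under this assignment.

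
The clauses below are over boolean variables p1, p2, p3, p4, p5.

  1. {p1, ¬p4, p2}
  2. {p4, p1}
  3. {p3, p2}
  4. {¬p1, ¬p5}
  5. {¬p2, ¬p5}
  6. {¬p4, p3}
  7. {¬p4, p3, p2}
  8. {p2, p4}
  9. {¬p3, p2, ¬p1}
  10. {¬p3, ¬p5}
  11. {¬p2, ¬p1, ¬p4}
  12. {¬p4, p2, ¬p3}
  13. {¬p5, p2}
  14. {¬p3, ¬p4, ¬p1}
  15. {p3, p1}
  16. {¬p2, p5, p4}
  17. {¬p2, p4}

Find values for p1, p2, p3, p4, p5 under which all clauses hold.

Set p1 = False and propagate.
  then p4 is forced to True.
  then p2 is forced to True.
  then p5 is forced to False.
  then p3 is forced to True.
Check each clause:
  1. {p2, ¬p4, p1} — p2 is true.
  2. {p1, p4} — p4 is true.
  3. {p3, p2} — p2 is true.
  4. {¬p5, ¬p1} — ¬p5 is true.
  5. {¬p5, ¬p2} — ¬p5 is true.
  6. {¬p4, p3} — p3 is true.
  7. {p2, ¬p4, p3} — p2 is true.
  8. {p2, p4} — p2 is true.
  9. {¬p1, p2, ¬p3} — p2 is true.
  10. {¬p5, ¬p3} — ¬p5 is true.
  11. {¬p4, ¬p2, ¬p1} — ¬p1 is true.
  12. {¬p4, ¬p3, p2} — p2 is true.
  13. {¬p5, p2} — p2 is true.
  14. {¬p1, ¬p3, ¬p4} — ¬p1 is true.
  15. {p3, p1} — p3 is true.
  16. {p4, p5, ¬p2} — p4 is true.
  17. {¬p2, p4} — p4 is true.

p1=0, p2=1, p3=1, p4=1, p5=0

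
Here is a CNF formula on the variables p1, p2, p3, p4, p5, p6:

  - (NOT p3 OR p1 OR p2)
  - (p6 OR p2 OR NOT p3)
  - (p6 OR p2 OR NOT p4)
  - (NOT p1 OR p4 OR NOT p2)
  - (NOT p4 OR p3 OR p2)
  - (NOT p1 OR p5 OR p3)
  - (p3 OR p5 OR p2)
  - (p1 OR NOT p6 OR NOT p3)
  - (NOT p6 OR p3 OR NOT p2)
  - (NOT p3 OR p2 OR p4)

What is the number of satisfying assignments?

Case analysis on p2 and p3:
  p2=1, p3=1: p5 free; 4 ways for (p1,p4,p6) × 2^1 = 8.
  p2=1, p3=0: 5 of the 16 assignments to (p1,p4,p5,p6) work.
  p2=0, p3=1: remaining (p1,p4,p5,p6) ∈ {(1,1,0,1); (1,1,1,1)} — 2.
  p2=0, p3=0: remaining (p1,p4,p5,p6) ∈ {(0,0,1,0); (0,0,1,1); (1,0,1,0); (1,0,1,1)} — 4.
Total: 8 + 5 + 2 + 4 = 19.

19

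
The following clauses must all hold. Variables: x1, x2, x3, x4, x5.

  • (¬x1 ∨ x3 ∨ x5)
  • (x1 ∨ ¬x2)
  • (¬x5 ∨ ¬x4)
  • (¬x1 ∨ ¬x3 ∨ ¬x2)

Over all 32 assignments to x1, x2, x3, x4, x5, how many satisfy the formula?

11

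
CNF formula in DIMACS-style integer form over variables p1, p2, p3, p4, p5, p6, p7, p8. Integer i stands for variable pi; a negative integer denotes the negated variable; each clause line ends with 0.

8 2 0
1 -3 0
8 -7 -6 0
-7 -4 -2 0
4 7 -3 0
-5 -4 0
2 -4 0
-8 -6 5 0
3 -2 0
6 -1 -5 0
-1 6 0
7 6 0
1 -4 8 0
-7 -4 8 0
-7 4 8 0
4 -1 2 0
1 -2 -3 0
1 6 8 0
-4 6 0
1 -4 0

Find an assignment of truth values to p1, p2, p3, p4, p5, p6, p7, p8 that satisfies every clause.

p1=0, p2=0, p3=0, p4=0, p5=0, p6=0, p7=1, p8=1

Check each clause:
  1. {p8, p2} — p8 is true.
  2. {p1, ¬p3} — ¬p3 is true.
  3. {¬p7, ¬p6, p8} — p8 is true.
  4. {¬p4, ¬p7, ¬p2} — ¬p4 is true.
  5. {p4, p7, ¬p3} — ¬p3 is true.
  6. {¬p5, ¬p4} — ¬p5 is true.
  7. {¬p4, p2} — ¬p4 is true.
  8. {¬p6, p5, ¬p8} — ¬p6 is true.
  9. {¬p2, p3} — ¬p2 is true.
  10. {¬p1, p6, ¬p5} — ¬p5 is true.
  11. {p6, ¬p1} — ¬p1 is true.
  12. {p6, p7} — p7 is true.
  13. {p8, p1, ¬p4} — p8 is true.
  14. {p8, ¬p7, ¬p4} — p8 is true.
  15. {¬p7, p8, p4} — p8 is true.
  16. {p4, p2, ¬p1} — ¬p1 is true.
  17. {p1, ¬p2, ¬p3} — ¬p3 is true.
  18. {p8, p1, p6} — p8 is true.
  19. {p6, ¬p4} — ¬p4 is true.
  20. {¬p4, p1} — ¬p4 is true.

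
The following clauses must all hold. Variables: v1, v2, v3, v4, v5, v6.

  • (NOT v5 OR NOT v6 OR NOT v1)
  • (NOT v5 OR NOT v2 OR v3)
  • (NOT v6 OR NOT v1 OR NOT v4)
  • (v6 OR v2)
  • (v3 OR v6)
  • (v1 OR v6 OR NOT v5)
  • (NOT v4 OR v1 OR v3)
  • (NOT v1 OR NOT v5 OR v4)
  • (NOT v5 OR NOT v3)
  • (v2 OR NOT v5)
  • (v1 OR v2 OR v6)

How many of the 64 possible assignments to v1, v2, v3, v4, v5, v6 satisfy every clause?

Case analysis on v1 and v5:
  v1=1, v5=1: a clause becomes empty — 0.
  v1=1, v5=0: 6 of the 16 assignments to (v2,v3,v4,v6) work.
  v1=0, v5=1: a clause becomes empty — 0.
  v1=0, v5=0: 8 of the 16 assignments to (v2,v3,v4,v6) work.
Total: 0 + 6 + 0 + 8 = 14.

14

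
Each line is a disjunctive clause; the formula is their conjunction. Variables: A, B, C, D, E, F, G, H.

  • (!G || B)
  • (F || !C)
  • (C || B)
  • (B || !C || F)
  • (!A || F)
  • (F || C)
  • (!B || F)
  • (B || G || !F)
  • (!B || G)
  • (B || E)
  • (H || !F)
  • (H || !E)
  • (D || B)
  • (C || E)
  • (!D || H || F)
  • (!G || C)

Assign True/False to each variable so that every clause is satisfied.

A=F, B=T, C=T, D=T, E=F, F=T, G=T, H=T

Pure literal: A appears only negated; assign A = False.
H occurs only positively in the remaining clauses — set H = True.
Try B = True.
  then F is forced to True.
  then G is forced to True.
  then C is forced to True.
D, E are now unconstrained; take D = True, E = False.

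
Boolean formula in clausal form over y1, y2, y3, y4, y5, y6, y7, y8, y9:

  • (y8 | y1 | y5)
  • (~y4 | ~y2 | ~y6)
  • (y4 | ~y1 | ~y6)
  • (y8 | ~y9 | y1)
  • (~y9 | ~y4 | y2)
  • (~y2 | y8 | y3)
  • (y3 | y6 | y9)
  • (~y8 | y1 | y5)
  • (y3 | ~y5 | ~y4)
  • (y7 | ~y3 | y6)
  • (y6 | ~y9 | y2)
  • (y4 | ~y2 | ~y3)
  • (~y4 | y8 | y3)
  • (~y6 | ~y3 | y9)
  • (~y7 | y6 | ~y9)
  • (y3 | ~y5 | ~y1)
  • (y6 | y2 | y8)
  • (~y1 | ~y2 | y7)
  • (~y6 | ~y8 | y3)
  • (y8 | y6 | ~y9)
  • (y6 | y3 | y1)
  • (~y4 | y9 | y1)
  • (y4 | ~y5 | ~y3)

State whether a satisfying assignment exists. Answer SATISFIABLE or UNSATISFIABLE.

SATISFIABLE

Branch on y1: take y1 = True.
Branch on y2: take y2 = True.
  then y7 is forced to True.
Set y3 = True and propagate.
  then y4 is forced to True.
  then y6 is forced to False.
  then y9 is forced to False.
y5, y8 are now unconstrained; take y5 = False, y8 = False.
Every clause has at least one true literal under this assignment.
So y1=True  y2=True  y3=True  y4=True  y5=False  y6=False  y7=True  y8=False  y9=False is a satisfying assignment.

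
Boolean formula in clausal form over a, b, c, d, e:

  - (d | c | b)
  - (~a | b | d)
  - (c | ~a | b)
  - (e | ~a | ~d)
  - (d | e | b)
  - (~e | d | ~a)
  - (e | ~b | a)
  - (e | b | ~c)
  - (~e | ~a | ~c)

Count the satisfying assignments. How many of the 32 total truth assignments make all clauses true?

11

Case analysis on a and b:
  a=1, b=1: remaining (c,d,e) ∈ {(0,0,0); (0,1,1); (1,0,0)} — 3.
  a=1, b=0: a clause becomes empty — 0.
  a=0, b=1: remaining (c,d,e) ∈ {(0,0,1); (0,1,1); (1,0,1); (1,1,1)} — 4.
  a=0, b=0: remaining (c,d,e) ∈ {(0,1,0); (0,1,1); (1,0,1); (1,1,1)} — 4.
Total: 3 + 0 + 4 + 4 = 11.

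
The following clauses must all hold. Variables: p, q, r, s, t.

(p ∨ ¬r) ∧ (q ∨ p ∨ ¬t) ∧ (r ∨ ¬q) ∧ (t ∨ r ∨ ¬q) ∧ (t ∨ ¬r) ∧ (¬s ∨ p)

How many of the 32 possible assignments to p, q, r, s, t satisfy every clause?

Split on r, then p.
  r=T, p=T: remaining (q,s,t) ∈ {(F,F,T); (F,T,T); (T,F,T); (T,T,T)} — 4.
  r=T, p=F: a clause becomes empty — 0.
  r=F, p=T: remaining (q,s,t) ∈ {(F,F,F); (F,F,T); (F,T,F); (F,T,T)} — 4.
  r=F, p=F: remaining (q,s,t) ∈ {(F,F,F)} — 1.
Total: 4 + 0 + 4 + 1 = 9.

9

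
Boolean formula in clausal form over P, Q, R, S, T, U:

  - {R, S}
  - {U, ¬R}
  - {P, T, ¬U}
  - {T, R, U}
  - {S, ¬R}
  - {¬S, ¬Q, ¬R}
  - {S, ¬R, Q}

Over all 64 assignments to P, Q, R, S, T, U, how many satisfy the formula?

13

Case analysis on R and S:
  R=T, S=T: remaining (P,Q,T,U) ∈ {(F,F,T,T); (T,F,F,T); (T,F,T,T)} — 3.
  R=T, S=F: a clause becomes empty — 0.
  R=F, S=T: Q free; 5 ways for (P,T,U) × 2^1 = 10.
  R=F, S=F: a clause becomes empty — 0.
Total: 3 + 0 + 10 + 0 = 13.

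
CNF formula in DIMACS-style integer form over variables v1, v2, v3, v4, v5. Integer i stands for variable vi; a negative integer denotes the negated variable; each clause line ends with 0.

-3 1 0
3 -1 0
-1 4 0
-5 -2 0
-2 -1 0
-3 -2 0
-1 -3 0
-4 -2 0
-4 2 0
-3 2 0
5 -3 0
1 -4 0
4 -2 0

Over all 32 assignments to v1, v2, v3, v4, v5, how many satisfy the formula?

2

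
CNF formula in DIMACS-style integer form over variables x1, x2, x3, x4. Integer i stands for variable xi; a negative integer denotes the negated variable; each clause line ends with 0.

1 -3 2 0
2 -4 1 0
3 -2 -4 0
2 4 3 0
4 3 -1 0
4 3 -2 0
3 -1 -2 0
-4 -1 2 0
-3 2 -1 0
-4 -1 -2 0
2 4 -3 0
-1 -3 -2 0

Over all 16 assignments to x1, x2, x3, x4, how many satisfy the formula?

Satisfying assignments:
  x1=0 x2=1 x3=1 x4=0
  x1=0 x2=1 x3=1 x4=1
Count: 2.

2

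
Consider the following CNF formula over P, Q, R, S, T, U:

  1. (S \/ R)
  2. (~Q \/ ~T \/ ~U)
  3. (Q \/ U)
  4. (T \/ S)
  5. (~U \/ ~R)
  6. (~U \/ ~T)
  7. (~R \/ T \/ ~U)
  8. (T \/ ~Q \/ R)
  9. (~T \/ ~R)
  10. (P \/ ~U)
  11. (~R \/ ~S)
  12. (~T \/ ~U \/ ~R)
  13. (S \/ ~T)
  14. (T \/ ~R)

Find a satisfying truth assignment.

P occurs only positively in the remaining clauses — set P = True.
Set Q = False and propagate.
  then U is forced to True.
  then R is forced to False.
  then S is forced to True.
  then T is forced to False.
Check each clause:
  1. (R \/ S) — S is true.
  2. (~T \/ ~Q \/ ~U) — ~T is true.
  3. (U \/ Q) — U is true.
  4. (T \/ S) — S is true.
  5. (~R \/ ~U) — ~R is true.
  6. (~U \/ ~T) — ~T is true.
  7. (~U \/ T \/ ~R) — ~R is true.
  8. (T \/ ~Q \/ R) — ~Q is true.
  9. (~R \/ ~T) — ~T is true.
  10. (~U \/ P) — P is true.
  11. (~R \/ ~S) — ~R is true.
  12. (~T \/ ~R \/ ~U) — ~T is true.
  13. (~T \/ S) — ~T is true.
  14. (T \/ ~R) — ~R is true.

P=True  Q=False  R=False  S=True  T=False  U=True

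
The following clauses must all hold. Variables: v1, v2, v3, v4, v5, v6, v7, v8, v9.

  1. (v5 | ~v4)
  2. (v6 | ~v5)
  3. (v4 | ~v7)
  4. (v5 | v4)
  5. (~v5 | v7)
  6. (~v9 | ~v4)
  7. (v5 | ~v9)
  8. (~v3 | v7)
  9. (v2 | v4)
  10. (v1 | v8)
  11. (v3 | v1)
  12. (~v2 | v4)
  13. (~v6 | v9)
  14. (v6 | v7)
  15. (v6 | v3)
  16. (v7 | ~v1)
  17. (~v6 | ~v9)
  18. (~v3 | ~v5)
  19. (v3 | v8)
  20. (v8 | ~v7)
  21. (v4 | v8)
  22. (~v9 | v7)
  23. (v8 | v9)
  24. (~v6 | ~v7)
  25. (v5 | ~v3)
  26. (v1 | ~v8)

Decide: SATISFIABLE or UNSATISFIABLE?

v7 = True:
  propagation gives v4=True, v5=True, v6=True; an empty clause results — contradiction.
v7 = False:
  propagation gives v5=False, v4=False; an empty clause results — contradiction.
Every branch closes, so no satisfying assignment exists.

UNSATISFIABLE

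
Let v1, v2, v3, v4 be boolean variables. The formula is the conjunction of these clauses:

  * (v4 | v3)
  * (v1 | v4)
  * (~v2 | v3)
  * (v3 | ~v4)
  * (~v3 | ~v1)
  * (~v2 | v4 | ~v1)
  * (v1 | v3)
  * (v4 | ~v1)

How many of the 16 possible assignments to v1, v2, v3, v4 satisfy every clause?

2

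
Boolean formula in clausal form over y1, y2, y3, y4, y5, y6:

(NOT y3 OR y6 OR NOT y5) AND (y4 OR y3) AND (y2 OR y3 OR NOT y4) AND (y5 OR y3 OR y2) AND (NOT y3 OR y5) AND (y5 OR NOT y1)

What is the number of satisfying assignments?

14

Split on y3, then y5.
  y3=T, y5=T: forces y6=T; y1, y2, y4 free → 2^3 = 8.
  y3=T, y5=F: a clause becomes empty — 0.
  y3=F, y5=T: remaining (y1,y2,y4,y6) ∈ {(F,T,T,F); (F,T,T,T); (T,T,T,F); (T,T,T,T)} — 4.
  y3=F, y5=F: remaining (y1,y2,y4,y6) ∈ {(F,T,T,F); (F,T,T,T)} — 2.
Total: 8 + 0 + 4 + 2 = 14.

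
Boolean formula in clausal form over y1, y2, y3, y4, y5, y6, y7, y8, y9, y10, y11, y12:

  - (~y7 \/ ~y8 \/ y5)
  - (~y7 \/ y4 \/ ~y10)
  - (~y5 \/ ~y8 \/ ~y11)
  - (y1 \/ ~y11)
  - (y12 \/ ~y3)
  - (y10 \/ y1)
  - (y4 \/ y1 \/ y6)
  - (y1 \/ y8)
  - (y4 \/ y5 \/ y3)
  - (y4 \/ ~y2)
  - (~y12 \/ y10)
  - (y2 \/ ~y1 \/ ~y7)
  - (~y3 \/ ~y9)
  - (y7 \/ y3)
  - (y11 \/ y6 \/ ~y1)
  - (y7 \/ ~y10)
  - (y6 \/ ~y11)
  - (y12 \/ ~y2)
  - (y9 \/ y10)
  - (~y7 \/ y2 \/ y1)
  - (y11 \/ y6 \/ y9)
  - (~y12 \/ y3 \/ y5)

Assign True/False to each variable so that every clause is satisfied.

Pure literal: y4 appears only positively; assign y4 = True.
Pure literal: y6 appears only positively; assign y6 = True.
Set y1 = True and propagate.
Set y2 = True and propagate.
  then y12 is forced to True.
  then y10 is forced to True.
  then y7 is forced to True.
Set y3 = True and propagate.
  then y9 is forced to False.
The remaining clauses are satisfied by y5 = False, y8 = False, y11 = False.

y1=True, y2=True, y3=True, y4=True, y5=False, y6=True, y7=True, y8=False, y9=False, y10=True, y11=False, y12=True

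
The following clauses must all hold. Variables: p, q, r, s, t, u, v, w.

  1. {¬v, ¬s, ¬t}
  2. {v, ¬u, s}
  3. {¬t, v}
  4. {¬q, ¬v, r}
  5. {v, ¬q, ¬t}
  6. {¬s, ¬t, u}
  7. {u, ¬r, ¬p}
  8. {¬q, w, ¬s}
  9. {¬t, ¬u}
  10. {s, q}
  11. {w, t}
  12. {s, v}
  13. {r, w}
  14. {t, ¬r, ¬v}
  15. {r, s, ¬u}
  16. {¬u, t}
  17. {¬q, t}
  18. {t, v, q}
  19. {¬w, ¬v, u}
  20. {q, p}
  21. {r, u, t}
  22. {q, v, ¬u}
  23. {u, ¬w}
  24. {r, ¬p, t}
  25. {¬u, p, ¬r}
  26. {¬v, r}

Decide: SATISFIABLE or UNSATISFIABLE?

SATISFIABLE

Set p = False and propagate.
  then q is forced to True.
  then t is forced to True.
  then v is forced to True.
  then s is forced to False.
  then r is forced to True.
  then u is forced to False.
  then w is forced to False.
So p=F, q=T, r=T, s=F, t=T, u=F, v=T, w=F is a satisfying assignment.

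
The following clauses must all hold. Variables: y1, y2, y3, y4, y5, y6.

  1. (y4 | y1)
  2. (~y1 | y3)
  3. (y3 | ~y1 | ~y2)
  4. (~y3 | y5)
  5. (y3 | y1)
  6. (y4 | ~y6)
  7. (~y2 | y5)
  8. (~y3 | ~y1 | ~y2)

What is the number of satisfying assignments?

7

Satisfying assignments:
  y1=0 y2=0 y3=1 y4=1 y5=1 y6=0
  y1=0 y2=0 y3=1 y4=1 y5=1 y6=1
  y1=0 y2=1 y3=1 y4=1 y5=1 y6=0
  y1=0 y2=1 y3=1 y4=1 y5=1 y6=1
  y1=1 y2=0 y3=1 y4=0 y5=1 y6=0
  y1=1 y2=0 y3=1 y4=1 y5=1 y6=0
  y1=1 y2=0 y3=1 y4=1 y5=1 y6=1
That's 7 in total.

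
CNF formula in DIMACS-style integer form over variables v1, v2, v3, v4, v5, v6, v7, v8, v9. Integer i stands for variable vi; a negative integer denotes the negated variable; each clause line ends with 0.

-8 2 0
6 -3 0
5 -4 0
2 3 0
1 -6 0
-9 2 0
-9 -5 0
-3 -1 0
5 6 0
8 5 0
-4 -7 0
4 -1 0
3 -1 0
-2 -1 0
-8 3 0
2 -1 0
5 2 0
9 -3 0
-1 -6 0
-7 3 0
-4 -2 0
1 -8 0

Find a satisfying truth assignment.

Pure literal: v7 appears only negated; assign v7 = False.
Branch on v1: take v1 = False.
  then v6 is forced to False.
  then v3 is forced to False.
  then v2 is forced to True.
  then v5 is forced to True.
  then v9 is forced to False.
  then v8 is forced to False.
  then v4 is forced to False.

v1=False  v2=True  v3=False  v4=False  v5=True  v6=False  v7=False  v8=False  v9=False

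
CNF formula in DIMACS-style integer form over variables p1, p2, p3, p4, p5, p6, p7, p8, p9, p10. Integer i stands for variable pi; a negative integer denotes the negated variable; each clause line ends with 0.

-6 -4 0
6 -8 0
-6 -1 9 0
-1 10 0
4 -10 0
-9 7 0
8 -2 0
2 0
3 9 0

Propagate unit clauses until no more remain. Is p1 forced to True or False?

(p2) is a unit clause: p2 = True.
(!p2 || p8) with p2 = True leaves only p8, so p8 = True.
(p6 || !p8): since p8 = True, the clause reduces to (p6). p6 = True.
(!p6 || !p4): since p6 = True, the clause reduces to (!p4). p4 = False.
(!p10 || p4) with p4 = False leaves only !p10, so p10 = False.
(!p1 || p10) with p10 = False leaves only !p1, so p1 = False.

False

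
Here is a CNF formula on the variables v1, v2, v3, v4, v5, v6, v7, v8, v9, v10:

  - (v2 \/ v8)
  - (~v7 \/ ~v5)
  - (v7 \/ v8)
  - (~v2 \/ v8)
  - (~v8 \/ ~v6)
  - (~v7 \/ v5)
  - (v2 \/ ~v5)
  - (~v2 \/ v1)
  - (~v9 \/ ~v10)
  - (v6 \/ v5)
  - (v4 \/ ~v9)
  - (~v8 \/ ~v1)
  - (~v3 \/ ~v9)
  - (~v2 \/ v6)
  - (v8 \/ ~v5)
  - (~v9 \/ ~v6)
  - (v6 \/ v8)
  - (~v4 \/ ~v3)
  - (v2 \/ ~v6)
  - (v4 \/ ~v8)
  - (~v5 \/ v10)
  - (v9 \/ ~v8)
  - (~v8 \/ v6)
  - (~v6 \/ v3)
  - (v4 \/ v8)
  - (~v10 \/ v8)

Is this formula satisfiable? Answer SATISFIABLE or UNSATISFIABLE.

v8 = True:
  propagation gives v6=False; an empty clause results — contradiction.
v8 = False:
  propagation gives v2=True; an empty clause results — contradiction.
Every branch closes, so no satisfying assignment exists.

UNSATISFIABLE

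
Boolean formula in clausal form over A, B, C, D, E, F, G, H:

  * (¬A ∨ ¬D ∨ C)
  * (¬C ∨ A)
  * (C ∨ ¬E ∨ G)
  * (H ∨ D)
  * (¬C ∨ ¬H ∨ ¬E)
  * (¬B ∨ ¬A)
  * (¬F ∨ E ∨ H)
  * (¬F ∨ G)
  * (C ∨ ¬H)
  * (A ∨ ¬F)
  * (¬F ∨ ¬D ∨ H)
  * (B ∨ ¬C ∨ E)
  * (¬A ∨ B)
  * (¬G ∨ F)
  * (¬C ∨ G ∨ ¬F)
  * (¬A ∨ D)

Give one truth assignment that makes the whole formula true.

Set A = False and propagate.
  then C is forced to False.
  then H is forced to False.
  then D is forced to True.
  then F is forced to False.
  then G is forced to False.
  then E is forced to False.
B is now unconstrained; take B = True.

A = False, B = True, C = False, D = True, E = False, F = False, G = False, H = False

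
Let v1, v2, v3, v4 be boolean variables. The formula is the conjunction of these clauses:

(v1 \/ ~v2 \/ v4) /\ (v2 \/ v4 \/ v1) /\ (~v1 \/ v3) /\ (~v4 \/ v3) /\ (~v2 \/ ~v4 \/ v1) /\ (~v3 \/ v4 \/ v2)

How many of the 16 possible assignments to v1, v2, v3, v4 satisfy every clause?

4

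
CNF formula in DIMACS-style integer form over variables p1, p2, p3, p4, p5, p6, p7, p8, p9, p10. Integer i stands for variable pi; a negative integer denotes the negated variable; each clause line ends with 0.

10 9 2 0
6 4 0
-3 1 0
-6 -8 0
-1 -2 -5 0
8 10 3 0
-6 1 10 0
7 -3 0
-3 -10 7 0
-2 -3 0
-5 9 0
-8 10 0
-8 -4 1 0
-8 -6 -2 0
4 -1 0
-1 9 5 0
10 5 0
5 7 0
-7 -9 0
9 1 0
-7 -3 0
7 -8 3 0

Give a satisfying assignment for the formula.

p1 = F, p2 = T, p3 = F, p4 = F, p5 = T, p6 = T, p7 = F, p8 = F, p9 = T, p10 = T

Check each clause:
  1. (p10 \/ p2 \/ p9) — p9 is true.
  2. (p4 \/ p6) — p6 is true.
  3. (p1 \/ ~p3) — ~p3 is true.
  4. (~p6 \/ ~p8) — ~p8 is true.
  5. (~p2 \/ ~p1 \/ ~p5) — ~p1 is true.
  6. (p8 \/ p3 \/ p10) — p10 is true.
  7. (p10 \/ p1 \/ ~p6) — p10 is true.
  8. (p7 \/ ~p3) — ~p3 is true.
  9. (p7 \/ ~p10 \/ ~p3) — ~p3 is true.
  10. (~p2 \/ ~p3) — ~p3 is true.
  11. (p9 \/ ~p5) — p9 is true.
  12. (~p8 \/ p10) — ~p8 is true.
  13. (p1 \/ ~p8 \/ ~p4) — ~p8 is true.
  14. (~p6 \/ ~p2 \/ ~p8) — ~p8 is true.
  15. (p4 \/ ~p1) — ~p1 is true.
  16. (p5 \/ ~p1 \/ p9) — p9 is true.
  17. (p5 \/ p10) — p10 is true.
  18. (p5 \/ p7) — p5 is true.
  19. (~p7 \/ ~p9) — ~p7 is true.
  20. (p9 \/ p1) — p9 is true.
  21. (~p7 \/ ~p3) — ~p7 is true.
  22. (p7 \/ ~p8 \/ p3) — ~p8 is true.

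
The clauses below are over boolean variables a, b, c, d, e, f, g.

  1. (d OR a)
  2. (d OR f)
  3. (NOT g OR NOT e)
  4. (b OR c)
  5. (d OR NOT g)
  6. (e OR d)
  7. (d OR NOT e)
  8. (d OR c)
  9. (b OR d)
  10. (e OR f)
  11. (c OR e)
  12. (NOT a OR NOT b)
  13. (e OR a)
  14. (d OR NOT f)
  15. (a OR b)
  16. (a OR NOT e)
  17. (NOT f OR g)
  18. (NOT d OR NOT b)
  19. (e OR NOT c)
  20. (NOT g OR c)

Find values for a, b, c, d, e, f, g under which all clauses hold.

Set a = True and propagate.
  then b is forced to False.
  then c is forced to True.
  then d is forced to True.
  then e is forced to True.
  then g is forced to False.
  then f is forced to False.

a=True, b=False, c=True, d=True, e=True, f=False, g=False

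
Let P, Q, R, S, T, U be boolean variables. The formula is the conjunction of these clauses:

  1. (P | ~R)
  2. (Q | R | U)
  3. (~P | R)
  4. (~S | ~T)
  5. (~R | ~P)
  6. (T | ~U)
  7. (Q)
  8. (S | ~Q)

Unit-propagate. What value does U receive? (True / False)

False

Unit clause (Q) sets Q = True.
(~Q | S) with Q = True leaves only S, so S = True.
From (~S | ~T) and S = True: T = False.
(~U | T) with T = False leaves only ~U, so U = False.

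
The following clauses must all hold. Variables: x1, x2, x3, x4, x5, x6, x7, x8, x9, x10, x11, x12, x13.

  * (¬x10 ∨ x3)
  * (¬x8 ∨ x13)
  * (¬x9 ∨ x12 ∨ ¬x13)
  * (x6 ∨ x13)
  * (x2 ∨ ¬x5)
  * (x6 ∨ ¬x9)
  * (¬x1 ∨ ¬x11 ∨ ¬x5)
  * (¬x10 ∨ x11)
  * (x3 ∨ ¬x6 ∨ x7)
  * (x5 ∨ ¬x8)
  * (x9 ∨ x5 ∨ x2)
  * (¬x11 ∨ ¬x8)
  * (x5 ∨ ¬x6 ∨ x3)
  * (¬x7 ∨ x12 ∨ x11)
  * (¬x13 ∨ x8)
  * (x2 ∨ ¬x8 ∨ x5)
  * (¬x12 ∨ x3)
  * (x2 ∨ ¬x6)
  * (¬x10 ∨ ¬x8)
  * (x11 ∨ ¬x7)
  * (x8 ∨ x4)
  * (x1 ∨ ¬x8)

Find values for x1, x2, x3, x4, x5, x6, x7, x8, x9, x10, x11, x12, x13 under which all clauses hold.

x1=F  x2=T  x3=T  x4=T  x5=F  x6=T  x7=F  x8=F  x9=F  x10=F  x11=T  x12=T  x13=F

Check each clause:
  1. (¬x10 ∨ x3) — x3 is true.
  2. (x13 ∨ ¬x8) — ¬x8 is true.
  3. (¬x13 ∨ x12 ∨ ¬x9) — ¬x13 is true.
  4. (x13 ∨ x6) — x6 is true.
  5. (¬x5 ∨ x2) — x2 is true.
  6. (¬x9 ∨ x6) — x6 is true.
  7. (¬x11 ∨ ¬x5 ∨ ¬x1) — ¬x5 is true.
  8. (¬x10 ∨ x11) — x11 is true.
  9. (x7 ∨ x3 ∨ ¬x6) — x3 is true.
  10. (x5 ∨ ¬x8) — ¬x8 is true.
  11. (x9 ∨ x5 ∨ x2) — x2 is true.
  12. (¬x11 ∨ ¬x8) — ¬x8 is true.
  13. (x3 ∨ ¬x6 ∨ x5) — x3 is true.
  14. (¬x7 ∨ x12 ∨ x11) — ¬x7 is true.
  15. (x8 ∨ ¬x13) — ¬x13 is true.
  16. (x5 ∨ ¬x8 ∨ x2) — ¬x8 is true.
  17. (¬x12 ∨ x3) — x3 is true.
  18. (x2 ∨ ¬x6) — x2 is true.
  19. (¬x8 ∨ ¬x10) — ¬x8 is true.
  20. (x11 ∨ ¬x7) — ¬x7 is true.
  21. (x8 ∨ x4) — x4 is true.
  22. (x1 ∨ ¬x8) — ¬x8 is true.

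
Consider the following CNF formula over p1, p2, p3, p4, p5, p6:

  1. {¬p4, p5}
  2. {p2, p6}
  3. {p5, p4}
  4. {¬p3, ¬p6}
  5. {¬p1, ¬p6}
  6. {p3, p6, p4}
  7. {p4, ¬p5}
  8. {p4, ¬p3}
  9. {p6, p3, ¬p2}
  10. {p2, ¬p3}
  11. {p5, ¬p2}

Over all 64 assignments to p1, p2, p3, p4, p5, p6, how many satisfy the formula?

4

The models are:
  p1=F p2=F p3=F p4=T p5=T p6=T
  p1=F p2=T p3=F p4=T p5=T p6=T
  p1=F p2=T p3=T p4=T p5=T p6=F
  p1=T p2=T p3=T p4=T p5=T p6=F
That's 4 in total.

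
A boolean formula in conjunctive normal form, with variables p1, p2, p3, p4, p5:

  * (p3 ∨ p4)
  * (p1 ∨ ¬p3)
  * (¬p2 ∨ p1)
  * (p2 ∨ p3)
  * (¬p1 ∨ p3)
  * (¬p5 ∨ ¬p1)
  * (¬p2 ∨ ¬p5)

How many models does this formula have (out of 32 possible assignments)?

4

Satisfying assignments:
  p1=T p2=F p3=T p4=F p5=F
  p1=T p2=F p3=T p4=T p5=F
  p1=T p2=T p3=T p4=F p5=F
  p1=T p2=T p3=T p4=T p5=F
Count: 4.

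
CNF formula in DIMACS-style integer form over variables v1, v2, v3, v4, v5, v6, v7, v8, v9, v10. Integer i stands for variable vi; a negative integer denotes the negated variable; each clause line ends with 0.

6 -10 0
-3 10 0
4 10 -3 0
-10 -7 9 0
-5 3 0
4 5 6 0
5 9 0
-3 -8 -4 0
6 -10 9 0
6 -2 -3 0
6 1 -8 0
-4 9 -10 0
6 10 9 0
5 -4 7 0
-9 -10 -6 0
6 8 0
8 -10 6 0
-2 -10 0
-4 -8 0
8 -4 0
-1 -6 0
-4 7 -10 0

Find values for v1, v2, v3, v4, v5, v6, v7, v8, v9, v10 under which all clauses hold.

v1=False, v2=False, v3=False, v4=False, v5=False, v6=True, v7=True, v8=True, v9=True, v10=False

v2 occurs only negated in the remaining clauses — set v2 = False.
Try v1 = False.
Try v3 = False.
  then v5 is forced to False.
  then v9 is forced to True.
For the remaining variables, v4 = False, v6 = True, v7 = True, v8 = True, v10 = False works.
Every clause has at least one true literal under this assignment.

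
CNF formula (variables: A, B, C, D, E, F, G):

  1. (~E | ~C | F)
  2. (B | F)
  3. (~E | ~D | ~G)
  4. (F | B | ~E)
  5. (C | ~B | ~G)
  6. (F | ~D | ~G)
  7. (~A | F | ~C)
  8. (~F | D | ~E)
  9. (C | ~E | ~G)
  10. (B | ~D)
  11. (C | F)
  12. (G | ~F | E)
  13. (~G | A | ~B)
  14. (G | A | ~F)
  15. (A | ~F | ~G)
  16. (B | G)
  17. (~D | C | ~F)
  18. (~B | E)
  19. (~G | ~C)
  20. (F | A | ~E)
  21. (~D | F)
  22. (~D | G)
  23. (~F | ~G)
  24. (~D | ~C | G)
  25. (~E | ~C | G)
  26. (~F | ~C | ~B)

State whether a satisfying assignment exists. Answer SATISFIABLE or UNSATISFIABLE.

F = True:
  propagation gives G=False, E=True, D=True; an empty clause results — contradiction.
F = False:
  propagation gives B=True, C=True, E=False; an empty clause results — contradiction.
Every branch closes, so no satisfying assignment exists.

UNSATISFIABLE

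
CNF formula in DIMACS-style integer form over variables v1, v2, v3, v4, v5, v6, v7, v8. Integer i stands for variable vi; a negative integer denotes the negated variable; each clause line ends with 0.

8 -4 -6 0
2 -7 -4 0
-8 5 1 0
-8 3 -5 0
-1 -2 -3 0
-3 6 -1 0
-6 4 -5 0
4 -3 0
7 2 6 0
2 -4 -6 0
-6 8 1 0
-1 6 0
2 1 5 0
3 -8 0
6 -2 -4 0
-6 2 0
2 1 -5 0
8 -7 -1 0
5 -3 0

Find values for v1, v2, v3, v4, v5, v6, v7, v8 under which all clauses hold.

v1=0, v2=1, v3=1, v4=1, v5=1, v6=1, v7=1, v8=1

Check each clause:
  1. (!v4 || !v6 || v8) — v8 is true.
  2. (!v4 || !v7 || v2) — v2 is true.
  3. (v1 || !v8 || v5) — v5 is true.
  4. (!v5 || v3 || !v8) — v3 is true.
  5. (!v3 || !v2 || !v1) — !v1 is true.
  6. (!v1 || !v3 || v6) — !v1 is true.
  7. (!v5 || !v6 || v4) — v4 is true.
  8. (!v3 || v4) — v4 is true.
  9. (v2 || v7 || v6) — v2 is true.
  10. (!v6 || v2 || !v4) — v2 is true.
  11. (!v6 || v1 || v8) — v8 is true.
  12. (!v1 || v6) — !v1 is true.
  13. (v2 || v5 || v1) — v2 is true.
  14. (v3 || !v8) — v3 is true.
  15. (v6 || !v4 || !v2) — v6 is true.
  16. (v2 || !v6) — v2 is true.
  17. (v2 || !v5 || v1) — v2 is true.
  18. (v8 || !v7 || !v1) — v8 is true.
  19. (v5 || !v3) — v5 is true.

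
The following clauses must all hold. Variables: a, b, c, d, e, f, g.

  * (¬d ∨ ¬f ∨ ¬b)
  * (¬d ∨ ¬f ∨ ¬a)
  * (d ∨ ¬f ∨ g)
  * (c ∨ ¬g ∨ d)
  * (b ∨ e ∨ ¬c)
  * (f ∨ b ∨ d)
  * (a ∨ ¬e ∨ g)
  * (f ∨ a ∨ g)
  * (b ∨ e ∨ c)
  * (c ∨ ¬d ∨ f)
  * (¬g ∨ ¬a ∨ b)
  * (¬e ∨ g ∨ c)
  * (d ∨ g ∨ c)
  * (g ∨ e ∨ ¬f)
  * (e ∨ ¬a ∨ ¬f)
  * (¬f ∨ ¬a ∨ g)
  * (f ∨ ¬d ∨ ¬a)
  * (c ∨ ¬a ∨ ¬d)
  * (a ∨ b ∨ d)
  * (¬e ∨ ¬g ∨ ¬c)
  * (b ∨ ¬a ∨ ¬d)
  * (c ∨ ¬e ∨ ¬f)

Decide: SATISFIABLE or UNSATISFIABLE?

SATISFIABLE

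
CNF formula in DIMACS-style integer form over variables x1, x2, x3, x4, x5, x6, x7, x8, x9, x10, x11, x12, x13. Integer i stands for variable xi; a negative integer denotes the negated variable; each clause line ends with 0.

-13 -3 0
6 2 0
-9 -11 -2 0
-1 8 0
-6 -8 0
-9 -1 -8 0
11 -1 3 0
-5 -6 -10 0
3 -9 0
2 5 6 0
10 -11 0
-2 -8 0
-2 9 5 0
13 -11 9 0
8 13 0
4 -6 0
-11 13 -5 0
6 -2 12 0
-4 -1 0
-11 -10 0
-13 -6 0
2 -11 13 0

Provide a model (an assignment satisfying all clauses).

x1 = False, x2 = True, x3 = False, x4 = True, x5 = True, x6 = False, x7 = False, x8 = False, x9 = False, x10 = True, x11 = False, x12 = True, x13 = True

Check each clause:
  1. (NOT x3 OR NOT x13) — NOT x3 is true.
  2. (x6 OR x2) — x2 is true.
  3. (NOT x2 OR NOT x9 OR NOT x11) — NOT x11 is true.
  4. (x8 OR NOT x1) — NOT x1 is true.
  5. (NOT x6 OR NOT x8) — NOT x8 is true.
  6. (NOT x8 OR NOT x1 OR NOT x9) — NOT x8 is true.
  7. (x11 OR NOT x1 OR x3) — NOT x1 is true.
  8. (NOT x5 OR NOT x10 OR NOT x6) — NOT x6 is true.
  9. (NOT x9 OR x3) — NOT x9 is true.
  10. (x6 OR x2 OR x5) — x2 is true.
  11. (x10 OR NOT x11) — x10 is true.
  12. (NOT x8 OR NOT x2) — NOT x8 is true.
  13. (NOT x2 OR x9 OR x5) — x5 is true.
  14. (x13 OR NOT x11 OR x9) — NOT x11 is true.
  15. (x8 OR x13) — x13 is true.
  16. (NOT x6 OR x4) — NOT x6 is true.
  17. (NOT x5 OR NOT x11 OR x13) — x13 is true.
  18. (x6 OR NOT x2 OR x12) — x12 is true.
  19. (NOT x1 OR NOT x4) — NOT x1 is true.
  20. (NOT x10 OR NOT x11) — NOT x11 is true.
  21. (NOT x6 OR NOT x13) — NOT x6 is true.
  22. (x2 OR x13 OR NOT x11) — x13 is true.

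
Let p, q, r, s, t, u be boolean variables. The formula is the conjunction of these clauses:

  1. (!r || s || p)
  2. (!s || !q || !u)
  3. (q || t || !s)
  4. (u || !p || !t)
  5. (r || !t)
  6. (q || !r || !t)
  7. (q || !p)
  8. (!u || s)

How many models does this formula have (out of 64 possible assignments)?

Case analysis on q and s:
  q=T, s=T: 5 of the 16 assignments to (p,r,t,u) work.
  q=T, s=F: remaining (p,r,t,u) ∈ {(F,F,F,F); (T,F,F,F); (T,T,F,F)} — 3.
  q=F, s=T: a clause becomes empty — 0.
  q=F, s=F: remaining (p,r,t,u) ∈ {(F,F,F,F)} — 1.
Total: 5 + 3 + 0 + 1 = 9.

9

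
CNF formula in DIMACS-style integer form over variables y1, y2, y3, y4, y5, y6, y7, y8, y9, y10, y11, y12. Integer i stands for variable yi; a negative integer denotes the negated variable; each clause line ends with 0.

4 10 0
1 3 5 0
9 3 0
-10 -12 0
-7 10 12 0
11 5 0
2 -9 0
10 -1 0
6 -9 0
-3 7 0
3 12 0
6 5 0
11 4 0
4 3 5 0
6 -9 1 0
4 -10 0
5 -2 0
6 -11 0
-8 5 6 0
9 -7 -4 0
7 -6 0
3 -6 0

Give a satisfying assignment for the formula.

Pure literal: y5 appears only positively; assign y5 = True.
y8 occurs only negated in the remaining clauses — set y8 = False.
Set y1 = True and propagate.
  then y10 is forced to True.
  then y12 is forced to False.
  then y3 is forced to True.
  then y7 is forced to True.
  then y4 is forced to True.
  then y9 is forced to True.
  then y2 is forced to True.
  then y6 is forced to True.
y11 is now unconstrained; take y11 = False.

y1=T, y2=T, y3=T, y4=T, y5=T, y6=T, y7=T, y8=F, y9=T, y10=T, y11=F, y12=F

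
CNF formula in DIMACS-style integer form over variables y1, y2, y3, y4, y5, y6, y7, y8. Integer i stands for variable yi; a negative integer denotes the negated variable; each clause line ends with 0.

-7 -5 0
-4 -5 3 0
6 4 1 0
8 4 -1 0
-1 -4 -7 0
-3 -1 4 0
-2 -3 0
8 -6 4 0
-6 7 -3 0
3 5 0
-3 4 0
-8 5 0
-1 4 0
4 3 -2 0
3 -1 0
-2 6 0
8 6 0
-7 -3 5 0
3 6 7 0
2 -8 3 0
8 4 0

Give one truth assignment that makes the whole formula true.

y1=F, y2=F, y3=T, y4=T, y5=T, y6=F, y7=F, y8=T

Branch on y1: take y1 = False.
Try y2 = False.
For the remaining variables, y3 = True, y4 = True, y5 = True, y6 = False, y7 = False, y8 = True works.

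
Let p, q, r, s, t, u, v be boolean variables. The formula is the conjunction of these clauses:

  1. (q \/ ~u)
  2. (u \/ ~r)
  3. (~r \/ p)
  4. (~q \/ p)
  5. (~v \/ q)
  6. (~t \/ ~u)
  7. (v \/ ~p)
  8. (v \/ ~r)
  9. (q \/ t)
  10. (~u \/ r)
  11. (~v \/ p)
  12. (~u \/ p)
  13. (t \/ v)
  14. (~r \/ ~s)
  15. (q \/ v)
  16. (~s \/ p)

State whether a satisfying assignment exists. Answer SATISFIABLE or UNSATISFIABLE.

Set p = True and propagate.
  then v is forced to True.
  then q is forced to True.
Try r = False.
  then u is forced to False.
s, t are now unconstrained; take s = True, t = False.
Every clause has at least one true literal under this assignment.
So p=1  q=1  r=0  s=1  t=0  u=0  v=1 is a satisfying assignment.

SATISFIABLE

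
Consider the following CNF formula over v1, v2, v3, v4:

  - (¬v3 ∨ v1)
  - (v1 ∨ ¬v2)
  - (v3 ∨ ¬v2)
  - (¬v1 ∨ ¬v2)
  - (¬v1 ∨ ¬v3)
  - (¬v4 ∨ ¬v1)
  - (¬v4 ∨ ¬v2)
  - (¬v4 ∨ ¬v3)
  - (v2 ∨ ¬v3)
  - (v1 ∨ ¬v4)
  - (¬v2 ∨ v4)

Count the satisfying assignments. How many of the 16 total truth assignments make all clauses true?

Satisfying assignments:
  v1=0 v2=0 v3=0 v4=0
  v1=1 v2=0 v3=0 v4=0
Count: 2.

2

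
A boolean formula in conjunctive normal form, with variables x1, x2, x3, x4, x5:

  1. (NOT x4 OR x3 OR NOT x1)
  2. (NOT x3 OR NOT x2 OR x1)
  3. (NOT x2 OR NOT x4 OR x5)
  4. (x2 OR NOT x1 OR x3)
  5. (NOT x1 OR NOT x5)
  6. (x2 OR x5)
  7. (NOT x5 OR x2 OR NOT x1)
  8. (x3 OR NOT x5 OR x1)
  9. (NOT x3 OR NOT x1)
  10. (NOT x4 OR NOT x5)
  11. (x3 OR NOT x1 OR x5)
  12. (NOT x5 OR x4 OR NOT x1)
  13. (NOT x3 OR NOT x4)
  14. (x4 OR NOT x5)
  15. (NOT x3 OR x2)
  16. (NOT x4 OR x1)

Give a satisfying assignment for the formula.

Branch on x1: take x1 = False.
  then x4 is forced to False.
  then x5 is forced to False.
  then x2 is forced to True.
  then x3 is forced to False.

x1=False, x2=True, x3=False, x4=False, x5=False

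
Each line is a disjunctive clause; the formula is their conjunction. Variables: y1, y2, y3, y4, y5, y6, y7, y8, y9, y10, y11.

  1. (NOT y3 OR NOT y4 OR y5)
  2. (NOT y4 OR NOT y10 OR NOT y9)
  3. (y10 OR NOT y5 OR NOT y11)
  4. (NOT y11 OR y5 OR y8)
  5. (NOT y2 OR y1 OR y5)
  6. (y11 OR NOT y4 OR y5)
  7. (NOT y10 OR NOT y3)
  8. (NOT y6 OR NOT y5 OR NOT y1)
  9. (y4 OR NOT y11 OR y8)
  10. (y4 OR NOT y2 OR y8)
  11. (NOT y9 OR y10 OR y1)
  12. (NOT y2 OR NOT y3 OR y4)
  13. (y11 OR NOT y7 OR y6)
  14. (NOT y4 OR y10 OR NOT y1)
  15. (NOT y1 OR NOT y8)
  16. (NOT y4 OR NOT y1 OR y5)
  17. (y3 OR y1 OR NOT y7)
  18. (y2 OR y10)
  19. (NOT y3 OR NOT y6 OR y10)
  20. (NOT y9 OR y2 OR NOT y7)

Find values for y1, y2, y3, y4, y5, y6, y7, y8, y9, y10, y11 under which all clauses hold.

y1=False, y2=True, y3=False, y4=True, y5=True, y6=False, y7=False, y8=True, y9=False, y10=True, y11=True

y7 occurs only negated in the remaining clauses — set y7 = False.
y9 occurs only negated in the remaining clauses — set y9 = False.
Branch on y1: take y1 = False.
For the remaining variables, y2 = True, y3 = False, y4 = True, y5 = True, y6 = False, y8 = True, y10 = True, y11 = True works.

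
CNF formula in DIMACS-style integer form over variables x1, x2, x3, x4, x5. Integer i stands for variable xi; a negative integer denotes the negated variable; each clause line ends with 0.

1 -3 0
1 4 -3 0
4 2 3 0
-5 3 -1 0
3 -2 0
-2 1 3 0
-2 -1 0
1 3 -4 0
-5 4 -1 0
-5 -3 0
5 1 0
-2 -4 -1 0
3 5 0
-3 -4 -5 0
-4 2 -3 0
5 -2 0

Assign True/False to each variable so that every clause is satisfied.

Set x1 = True and propagate.
  then x2 is forced to False.
Try x3 = True.
  then x5 is forced to False.
  then x4 is forced to False.
Every clause has at least one true literal under this assignment.

x1=True, x2=False, x3=True, x4=False, x5=False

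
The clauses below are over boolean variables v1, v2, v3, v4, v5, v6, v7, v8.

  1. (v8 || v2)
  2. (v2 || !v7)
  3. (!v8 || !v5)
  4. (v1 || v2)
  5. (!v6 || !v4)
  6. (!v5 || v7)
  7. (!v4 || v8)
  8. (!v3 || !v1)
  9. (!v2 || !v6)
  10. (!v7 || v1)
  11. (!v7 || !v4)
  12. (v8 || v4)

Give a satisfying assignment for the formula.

v1=False, v2=True, v3=True, v4=True, v5=False, v6=False, v7=False, v8=True

Check each clause:
  1. (v2 || v8) — v8 is true.
  2. (v2 || !v7) — !v7 is true.
  3. (!v5 || !v8) — !v5 is true.
  4. (v2 || v1) — v2 is true.
  5. (!v4 || !v6) — !v6 is true.
  6. (!v5 || v7) — !v5 is true.
  7. (v8 || !v4) — v8 is true.
  8. (!v3 || !v1) — !v1 is true.
  9. (!v6 || !v2) — !v6 is true.
  10. (!v7 || v1) — !v7 is true.
  11. (!v4 || !v7) — !v7 is true.
  12. (v4 || v8) — v8 is true.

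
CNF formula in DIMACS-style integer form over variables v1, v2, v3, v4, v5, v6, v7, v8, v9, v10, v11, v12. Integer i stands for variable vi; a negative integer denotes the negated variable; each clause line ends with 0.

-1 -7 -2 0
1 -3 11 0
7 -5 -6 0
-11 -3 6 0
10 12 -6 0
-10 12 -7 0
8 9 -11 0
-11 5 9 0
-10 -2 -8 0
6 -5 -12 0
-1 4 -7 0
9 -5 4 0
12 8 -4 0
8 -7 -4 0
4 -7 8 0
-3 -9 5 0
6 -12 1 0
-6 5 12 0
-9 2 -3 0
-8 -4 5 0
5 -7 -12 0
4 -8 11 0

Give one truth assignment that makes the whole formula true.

v3 occurs only negated in the remaining clauses — set v3 = False.
Branch on v1: take v1 = False.
Branch on v2: take v2 = True.
The remaining clauses are satisfied by v4 = True, v5 = True, v6 = False, v7 = True, v8 = True, v9 = True, v10 = False, v11 = False, v12 = False.
Every clause has at least one true literal under this assignment.
Check each clause:
  1. {¬v7, ¬v2, ¬v1} — ¬v1 is true.
  2. {v11, ¬v3, v1} — ¬v3 is true.
  3. {¬v5, v7, ¬v6} — ¬v6 is true.
  4. {¬v3, ¬v11, v6} — ¬v11 is true.
  5. {v10, v12, ¬v6} — ¬v6 is true.
  6. {v12, ¬v10, ¬v7} — ¬v10 is true.
  7. {¬v11, v9, v8} — v8 is true.
  8. {v5, ¬v11, v9} — ¬v11 is true.
  9. {¬v2, ¬v8, ¬v10} — ¬v10 is true.
  10. {¬v5, v6, ¬v12} — ¬v12 is true.
  11. {¬v1, ¬v7, v4} — v4 is true.
  12. {¬v5, v9, v4} — v9 is true.
  13. {v12, v8, ¬v4} — v8 is true.
  14. {¬v7, v8, ¬v4} — v8 is true.
  15. {¬v7, v4, v8} — v8 is true.
  16. {v5, ¬v9, ¬v3} — v5 is true.
  17. {¬v12, v1, v6} — ¬v12 is true.
  18. {¬v6, v12, v5} — ¬v6 is true.
  19. {v2, ¬v9, ¬v3} — v2 is true.
  20. {v5, ¬v8, ¬v4} — v5 is true.
  21. {v5, ¬v12, ¬v7} — ¬v12 is true.
  22. {v4, ¬v8, v11} — v4 is true.

v1 = False, v2 = True, v3 = False, v4 = True, v5 = True, v6 = False, v7 = True, v8 = True, v9 = True, v10 = False, v11 = False, v12 = False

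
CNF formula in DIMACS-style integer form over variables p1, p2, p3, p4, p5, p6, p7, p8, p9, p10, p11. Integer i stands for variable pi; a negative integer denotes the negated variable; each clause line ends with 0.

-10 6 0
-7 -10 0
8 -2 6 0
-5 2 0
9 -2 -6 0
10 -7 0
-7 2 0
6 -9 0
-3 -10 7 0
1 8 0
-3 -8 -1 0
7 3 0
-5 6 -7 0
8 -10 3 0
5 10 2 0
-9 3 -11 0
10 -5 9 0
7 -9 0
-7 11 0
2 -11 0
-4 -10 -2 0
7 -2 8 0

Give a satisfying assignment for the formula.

Branch on p1: take p1 = False.
  then p8 is forced to True.
Set p2 = True and propagate.
For the remaining variables, p3 = True, p4 = True, p5 = False, p6 = False, p7 = False, p9 = False, p10 = False, p11 = True works.
Check each clause:
  1. (p6 | ~p10) — ~p10 is true.
  2. (~p7 | ~p10) — ~p7 is true.
  3. (p6 | ~p2 | p8) — p8 is true.
  4. (p2 | ~p5) — p2 is true.
  5. (~p2 | p9 | ~p6) — ~p6 is true.
  6. (~p7 | p10) — ~p7 is true.
  7. (p2 | ~p7) — ~p7 is true.
  8. (~p9 | p6) — ~p9 is true.
  9. (p7 | ~p3 | ~p10) — ~p10 is true.
  10. (p1 | p8) — p8 is true.
  11. (~p3 | ~p1 | ~p8) — ~p1 is true.
  12. (p7 | p3) — p3 is true.
  13. (~p7 | ~p5 | p6) — ~p7 is true.
  14. (p3 | ~p10 | p8) — p8 is true.
  15. (p2 | p10 | p5) — p2 is true.
  16. (p3 | ~p11 | ~p9) — p3 is true.
  17. (~p5 | p10 | p9) — ~p5 is true.
  18. (p7 | ~p9) — ~p9 is true.
  19. (~p7 | p11) — ~p7 is true.
  20. (~p11 | p2) — p2 is true.
  21. (~p10 | ~p4 | ~p2) — ~p10 is true.
  22. (p8 | ~p2 | p7) — p8 is true.

p1=F  p2=T  p3=T  p4=T  p5=F  p6=F  p7=F  p8=T  p9=F  p10=F  p11=T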